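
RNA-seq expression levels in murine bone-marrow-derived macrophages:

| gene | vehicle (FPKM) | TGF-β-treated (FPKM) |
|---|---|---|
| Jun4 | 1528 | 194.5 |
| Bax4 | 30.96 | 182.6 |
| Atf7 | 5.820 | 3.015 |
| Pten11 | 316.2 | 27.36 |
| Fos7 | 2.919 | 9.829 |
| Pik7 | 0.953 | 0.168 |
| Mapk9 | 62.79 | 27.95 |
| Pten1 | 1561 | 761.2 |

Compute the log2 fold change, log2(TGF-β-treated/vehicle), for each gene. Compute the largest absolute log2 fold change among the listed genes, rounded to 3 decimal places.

3.531

log2(194.5/1528) = -2.974  (Jun4)
log2(182.6/30.96) = 2.560  (Bax4)
log2(3.015/5.820) = -0.949  (Atf7)
log2(27.36/316.2) = -3.531  (Pten11)
log2(9.829/2.919) = 1.752  (Fos7)
log2(0.168/0.953) = -2.504  (Pik7)
log2(27.95/62.79) = -1.168  (Mapk9)
log2(761.2/1561) = -1.036  (Pten1)
The largest magnitude belongs to Pten11.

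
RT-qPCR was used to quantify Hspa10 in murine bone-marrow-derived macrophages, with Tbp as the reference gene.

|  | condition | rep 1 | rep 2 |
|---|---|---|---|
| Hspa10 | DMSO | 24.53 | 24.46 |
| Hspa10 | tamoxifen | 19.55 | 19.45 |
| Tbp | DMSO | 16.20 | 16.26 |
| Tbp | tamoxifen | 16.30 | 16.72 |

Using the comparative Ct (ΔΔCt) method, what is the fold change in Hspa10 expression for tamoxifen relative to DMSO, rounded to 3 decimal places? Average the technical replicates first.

38.720

Mean Ct: Hspa10 DMSO 24.495; Hspa10 tamoxifen 19.500; Tbp DMSO 16.230; Tbp tamoxifen 16.510
ΔCt(DMSO) = 24.495 − 16.230 = 8.265
ΔCt(tamoxifen) = 19.500 − 16.510 = 2.990
ΔΔCt = 2.990 − 8.265 = -5.275
Fold change = 2^(−(-5.275)) = 2^5.275 = 38.7198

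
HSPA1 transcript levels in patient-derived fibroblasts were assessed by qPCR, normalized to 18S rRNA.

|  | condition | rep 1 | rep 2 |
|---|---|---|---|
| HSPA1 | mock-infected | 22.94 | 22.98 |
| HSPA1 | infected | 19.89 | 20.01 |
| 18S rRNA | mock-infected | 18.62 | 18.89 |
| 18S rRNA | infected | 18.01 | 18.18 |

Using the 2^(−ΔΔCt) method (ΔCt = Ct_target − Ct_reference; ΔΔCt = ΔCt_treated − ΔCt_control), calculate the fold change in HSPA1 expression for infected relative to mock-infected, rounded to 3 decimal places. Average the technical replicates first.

5.098

Mean Ct: HSPA1 mock-infected 22.960; HSPA1 infected 19.950; 18S rRNA mock-infected 18.755; 18S rRNA infected 18.095
ΔCt(mock-infected) = 22.960 − 18.755 = 4.205
ΔCt(infected) = 19.950 − 18.095 = 1.855
ΔΔCt = 1.855 − 4.205 = -2.350
Fold change = 2^(−(-2.350)) = 2^2.350 = 5.0982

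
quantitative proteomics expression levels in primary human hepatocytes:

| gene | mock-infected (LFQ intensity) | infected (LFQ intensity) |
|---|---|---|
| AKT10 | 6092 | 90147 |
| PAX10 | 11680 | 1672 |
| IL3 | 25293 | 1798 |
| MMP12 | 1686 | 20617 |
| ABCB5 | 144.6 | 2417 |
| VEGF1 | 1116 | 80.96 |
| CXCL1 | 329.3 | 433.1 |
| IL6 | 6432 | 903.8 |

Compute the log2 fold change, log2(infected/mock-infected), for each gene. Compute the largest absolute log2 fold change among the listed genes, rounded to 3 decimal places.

4.063

log2(90147/6092) = 3.887  (AKT10)
log2(1672/11680) = -2.804  (PAX10)
log2(1798/25293) = -3.814  (IL3)
log2(20617/1686) = 3.612  (MMP12)
log2(2417/144.6) = 4.063  (ABCB5)
log2(80.96/1116) = -3.785  (VEGF1)
log2(433.1/329.3) = 0.395  (CXCL1)
log2(903.8/6432) = -2.831  (IL6)
The largest magnitude belongs to ABCB5.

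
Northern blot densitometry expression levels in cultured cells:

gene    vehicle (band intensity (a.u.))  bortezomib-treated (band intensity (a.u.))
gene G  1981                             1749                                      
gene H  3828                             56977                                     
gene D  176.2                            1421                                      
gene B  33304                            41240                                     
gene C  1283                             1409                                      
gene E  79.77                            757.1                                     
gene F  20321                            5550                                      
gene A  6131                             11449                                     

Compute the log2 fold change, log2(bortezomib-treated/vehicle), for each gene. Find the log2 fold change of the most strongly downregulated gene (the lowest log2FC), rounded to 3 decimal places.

-1.872

log2(1749/1981) = -0.180  (gene G)
log2(56977/3828) = 3.896  (gene H)
log2(1421/176.2) = 3.012  (gene D)
log2(41240/33304) = 0.308  (gene B)
log2(1409/1283) = 0.135  (gene C)
log2(757.1/79.77) = 3.247  (gene E)
log2(5550/20321) = -1.872  (gene F)
log2(11449/6131) = 0.901  (gene A)
gene F is most strongly downregulated.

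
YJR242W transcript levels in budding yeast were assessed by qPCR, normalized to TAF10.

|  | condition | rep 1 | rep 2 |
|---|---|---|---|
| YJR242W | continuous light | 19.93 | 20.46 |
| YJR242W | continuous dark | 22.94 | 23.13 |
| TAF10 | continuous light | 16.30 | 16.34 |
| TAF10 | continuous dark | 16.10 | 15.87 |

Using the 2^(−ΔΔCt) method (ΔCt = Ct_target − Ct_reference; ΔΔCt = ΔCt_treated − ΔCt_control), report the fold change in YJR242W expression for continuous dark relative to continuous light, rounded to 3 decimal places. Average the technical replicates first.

0.111

Mean Ct: YJR242W continuous light 20.195; YJR242W continuous dark 23.035; TAF10 continuous light 16.320; TAF10 continuous dark 15.985
ΔCt(continuous light) = 20.195 − 16.320 = 3.875
ΔCt(continuous dark) = 23.035 − 15.985 = 7.050
ΔΔCt = 7.050 − 3.875 = 3.175
Fold change = 2^(−3.175) = 0.1107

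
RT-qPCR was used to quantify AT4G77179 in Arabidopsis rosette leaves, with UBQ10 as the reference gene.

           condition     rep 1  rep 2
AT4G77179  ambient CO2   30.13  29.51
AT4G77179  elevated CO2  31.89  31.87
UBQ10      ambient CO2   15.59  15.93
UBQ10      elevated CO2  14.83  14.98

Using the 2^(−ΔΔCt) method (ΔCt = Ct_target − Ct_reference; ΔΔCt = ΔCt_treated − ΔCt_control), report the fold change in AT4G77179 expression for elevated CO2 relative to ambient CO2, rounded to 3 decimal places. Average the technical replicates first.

Mean Ct: AT4G77179 ambient CO2 29.820; AT4G77179 elevated CO2 31.880; UBQ10 ambient CO2 15.760; UBQ10 elevated CO2 14.905
ΔCt(ambient CO2) = 29.820 − 15.760 = 14.060
ΔCt(elevated CO2) = 31.880 − 14.905 = 16.975
ΔΔCt = 16.975 − 14.060 = 2.915
Fold change = 2^(−2.915) = 0.1326

0.133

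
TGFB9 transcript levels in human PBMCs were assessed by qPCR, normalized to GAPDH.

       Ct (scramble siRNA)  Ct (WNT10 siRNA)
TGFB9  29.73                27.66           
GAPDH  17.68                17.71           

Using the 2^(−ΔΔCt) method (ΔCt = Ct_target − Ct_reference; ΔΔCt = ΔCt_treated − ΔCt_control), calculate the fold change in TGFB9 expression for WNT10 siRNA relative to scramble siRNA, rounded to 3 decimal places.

4.287

ΔCt(scramble siRNA) = 29.730 − 17.680 = 12.050
ΔCt(WNT10 siRNA) = 27.660 − 17.710 = 9.950
ΔΔCt = 9.950 − 12.050 = -2.100
Fold change = 2^(−(-2.100)) = 2^2.100 = 4.2871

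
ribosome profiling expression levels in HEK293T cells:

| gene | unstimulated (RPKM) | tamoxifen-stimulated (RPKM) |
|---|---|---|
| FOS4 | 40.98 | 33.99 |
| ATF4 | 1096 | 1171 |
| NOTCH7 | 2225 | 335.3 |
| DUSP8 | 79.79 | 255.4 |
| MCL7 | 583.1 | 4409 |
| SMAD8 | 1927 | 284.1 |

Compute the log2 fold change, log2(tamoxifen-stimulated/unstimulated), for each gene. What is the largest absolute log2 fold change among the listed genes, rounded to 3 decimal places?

2.919

log2(33.99/40.98) = -0.270  (FOS4)
log2(1171/1096) = 0.095  (ATF4)
log2(335.3/2225) = -2.730  (NOTCH7)
log2(255.4/79.79) = 1.678  (DUSP8)
log2(4409/583.1) = 2.919  (MCL7)
log2(284.1/1927) = -2.762  (SMAD8)
The largest magnitude belongs to MCL7.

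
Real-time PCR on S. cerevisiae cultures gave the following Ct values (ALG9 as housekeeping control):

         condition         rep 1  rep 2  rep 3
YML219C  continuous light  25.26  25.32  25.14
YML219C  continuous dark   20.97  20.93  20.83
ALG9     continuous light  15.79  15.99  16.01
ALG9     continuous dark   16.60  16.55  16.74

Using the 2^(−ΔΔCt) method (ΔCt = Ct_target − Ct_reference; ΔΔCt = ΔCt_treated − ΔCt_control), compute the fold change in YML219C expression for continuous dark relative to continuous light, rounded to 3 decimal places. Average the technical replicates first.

Mean Ct: YML219C continuous light 25.240; YML219C continuous dark 20.910; ALG9 continuous light 15.930; ALG9 continuous dark 16.630
ΔCt(continuous light) = 25.240 − 15.930 = 9.310
ΔCt(continuous dark) = 20.910 − 16.630 = 4.280
ΔΔCt = 4.280 − 9.310 = -5.030
Fold change = 2^(−(-5.030)) = 2^5.030 = 32.6724

32.672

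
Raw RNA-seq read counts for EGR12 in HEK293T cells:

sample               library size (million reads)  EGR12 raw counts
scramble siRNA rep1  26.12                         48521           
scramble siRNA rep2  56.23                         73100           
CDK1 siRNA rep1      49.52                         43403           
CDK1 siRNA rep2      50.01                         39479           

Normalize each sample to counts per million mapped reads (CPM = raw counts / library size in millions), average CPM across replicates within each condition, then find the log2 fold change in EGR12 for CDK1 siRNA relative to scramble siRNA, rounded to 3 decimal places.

CPM(scramble siRNA rep1) = 48521 / 26.12 = 1857.6187
CPM(scramble siRNA rep2) = 73100 / 56.23 = 1300.0178
CPM(CDK1 siRNA rep1) = 43403 / 49.52 = 876.4742
CPM(CDK1 siRNA rep2) = 39479 / 50.01 = 789.4221
mean CPM(scramble siRNA) = 1578.8182; mean CPM(CDK1 siRNA) = 832.9481
Fold change = 832.9481 / 1578.8182 = 0.52758
log2(0.52758) = -0.9225

-0.923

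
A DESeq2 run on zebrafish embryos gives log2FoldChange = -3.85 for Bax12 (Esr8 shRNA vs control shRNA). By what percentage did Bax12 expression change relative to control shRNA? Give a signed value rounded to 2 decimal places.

-93.07%

Fold change = 2^(-3.85) = 0.0693
Percent change = (FC − 1) × 100% = (0.0693 − 1) × 100 = -93.07%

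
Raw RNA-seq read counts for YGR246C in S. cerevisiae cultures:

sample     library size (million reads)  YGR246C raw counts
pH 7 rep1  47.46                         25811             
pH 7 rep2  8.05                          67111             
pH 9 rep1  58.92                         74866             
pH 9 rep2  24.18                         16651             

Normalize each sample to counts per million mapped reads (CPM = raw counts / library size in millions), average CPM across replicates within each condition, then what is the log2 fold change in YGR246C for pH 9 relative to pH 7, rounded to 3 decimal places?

CPM(pH 7 rep1) = 25811 / 47.46 = 543.8475
CPM(pH 7 rep2) = 67111 / 8.05 = 8336.7702
CPM(pH 9 rep1) = 74866 / 58.92 = 1270.6382
CPM(pH 9 rep2) = 16651 / 24.18 = 688.6270
mean CPM(pH 7) = 4440.3088; mean CPM(pH 9) = 979.6326
Fold change = 979.6326 / 4440.3088 = 0.22062
log2(0.22062) = -2.1803

-2.180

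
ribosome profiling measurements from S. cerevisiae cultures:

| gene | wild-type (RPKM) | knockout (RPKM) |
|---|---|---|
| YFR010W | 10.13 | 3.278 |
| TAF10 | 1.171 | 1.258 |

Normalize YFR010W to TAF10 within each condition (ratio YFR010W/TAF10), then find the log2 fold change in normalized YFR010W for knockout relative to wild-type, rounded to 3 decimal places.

YFR010W/TAF10 (wild-type) = 10.13 / 1.171 = 8.6507
YFR010W/TAF10 (knockout) = 3.278 / 1.258 = 2.6057
Fold change = 2.6057 / 8.6507 = 0.3012
log2(0.3012) = -1.7311

-1.731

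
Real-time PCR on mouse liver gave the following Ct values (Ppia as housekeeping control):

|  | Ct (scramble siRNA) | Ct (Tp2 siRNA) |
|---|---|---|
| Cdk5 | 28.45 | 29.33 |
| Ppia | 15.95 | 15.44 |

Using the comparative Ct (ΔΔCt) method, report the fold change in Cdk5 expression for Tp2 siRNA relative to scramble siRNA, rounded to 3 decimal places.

ΔCt(scramble siRNA) = 28.450 − 15.950 = 12.500
ΔCt(Tp2 siRNA) = 29.330 − 15.440 = 13.890
ΔΔCt = 13.890 − 12.500 = 1.390
Fold change = 2^(−1.390) = 0.3816

0.382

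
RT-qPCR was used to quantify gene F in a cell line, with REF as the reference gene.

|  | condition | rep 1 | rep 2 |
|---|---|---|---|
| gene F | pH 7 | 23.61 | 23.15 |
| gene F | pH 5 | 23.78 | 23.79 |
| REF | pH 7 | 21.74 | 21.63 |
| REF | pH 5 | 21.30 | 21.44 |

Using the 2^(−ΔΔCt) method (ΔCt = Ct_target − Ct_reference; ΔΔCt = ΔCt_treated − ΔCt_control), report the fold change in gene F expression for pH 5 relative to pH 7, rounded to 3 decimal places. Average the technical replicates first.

0.607

Mean Ct: gene F pH 7 23.380; gene F pH 5 23.785; REF pH 7 21.685; REF pH 5 21.370
ΔCt(pH 7) = 23.380 − 21.685 = 1.695
ΔCt(pH 5) = 23.785 − 21.370 = 2.415
ΔΔCt = 2.415 − 1.695 = 0.720
Fold change = 2^(−0.720) = 0.6071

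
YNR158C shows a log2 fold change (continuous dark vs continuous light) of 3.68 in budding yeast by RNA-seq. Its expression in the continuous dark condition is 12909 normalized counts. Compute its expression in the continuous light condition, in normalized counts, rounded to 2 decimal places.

1007.17

Fold change = 2^(3.68) = 12.8171
continuous light expression = 12909 / 12.8171 = 1007.17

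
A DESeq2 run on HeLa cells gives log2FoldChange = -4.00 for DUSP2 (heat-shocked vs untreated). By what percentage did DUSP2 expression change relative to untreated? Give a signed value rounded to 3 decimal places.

Fold change = 2^(-4.00) = 0.0625
Percent change = (FC − 1) × 100% = (0.0625 − 1) × 100 = -93.750%

-93.750%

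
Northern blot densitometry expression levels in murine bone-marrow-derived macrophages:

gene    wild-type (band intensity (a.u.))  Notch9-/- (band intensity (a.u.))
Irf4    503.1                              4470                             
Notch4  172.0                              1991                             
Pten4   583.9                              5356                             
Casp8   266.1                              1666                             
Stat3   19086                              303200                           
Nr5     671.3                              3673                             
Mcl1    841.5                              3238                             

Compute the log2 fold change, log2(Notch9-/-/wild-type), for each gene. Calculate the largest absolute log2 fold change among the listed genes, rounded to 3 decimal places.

3.990

log2(4470/503.1) = 3.151  (Irf4)
log2(1991/172.0) = 3.533  (Notch4)
log2(5356/583.9) = 3.197  (Pten4)
log2(1666/266.1) = 2.646  (Casp8)
log2(303200/19086) = 3.990  (Stat3)
log2(3673/671.3) = 2.452  (Nr5)
log2(3238/841.5) = 1.944  (Mcl1)
The largest magnitude belongs to Stat3.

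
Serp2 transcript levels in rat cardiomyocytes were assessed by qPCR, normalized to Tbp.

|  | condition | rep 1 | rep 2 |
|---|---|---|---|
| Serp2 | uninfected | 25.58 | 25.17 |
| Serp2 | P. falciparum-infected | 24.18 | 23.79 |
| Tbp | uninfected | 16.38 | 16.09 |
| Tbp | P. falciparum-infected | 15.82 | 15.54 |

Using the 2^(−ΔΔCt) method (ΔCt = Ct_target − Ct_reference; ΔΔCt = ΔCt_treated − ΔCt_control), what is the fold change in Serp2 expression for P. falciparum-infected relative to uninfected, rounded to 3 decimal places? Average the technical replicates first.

Mean Ct: Serp2 uninfected 25.375; Serp2 P. falciparum-infected 23.985; Tbp uninfected 16.235; Tbp P. falciparum-infected 15.680
ΔCt(uninfected) = 25.375 − 16.235 = 9.140
ΔCt(P. falciparum-infected) = 23.985 − 15.680 = 8.305
ΔΔCt = 8.305 − 9.140 = -0.835
Fold change = 2^(−(-0.835)) = 2^0.835 = 1.7839

1.784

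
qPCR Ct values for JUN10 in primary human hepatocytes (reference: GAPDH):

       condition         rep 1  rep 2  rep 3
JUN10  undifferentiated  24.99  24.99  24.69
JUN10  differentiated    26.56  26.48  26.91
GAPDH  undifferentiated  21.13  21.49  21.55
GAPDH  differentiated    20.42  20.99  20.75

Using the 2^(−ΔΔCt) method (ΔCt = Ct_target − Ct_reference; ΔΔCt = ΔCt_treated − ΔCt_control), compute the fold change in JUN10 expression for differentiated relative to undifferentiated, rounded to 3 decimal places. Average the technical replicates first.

0.186

Mean Ct: JUN10 undifferentiated 24.890; JUN10 differentiated 26.650; GAPDH undifferentiated 21.390; GAPDH differentiated 20.720
ΔCt(undifferentiated) = 24.890 − 21.390 = 3.500
ΔCt(differentiated) = 26.650 − 20.720 = 5.930
ΔΔCt = 5.930 − 3.500 = 2.430
Fold change = 2^(−2.430) = 0.1856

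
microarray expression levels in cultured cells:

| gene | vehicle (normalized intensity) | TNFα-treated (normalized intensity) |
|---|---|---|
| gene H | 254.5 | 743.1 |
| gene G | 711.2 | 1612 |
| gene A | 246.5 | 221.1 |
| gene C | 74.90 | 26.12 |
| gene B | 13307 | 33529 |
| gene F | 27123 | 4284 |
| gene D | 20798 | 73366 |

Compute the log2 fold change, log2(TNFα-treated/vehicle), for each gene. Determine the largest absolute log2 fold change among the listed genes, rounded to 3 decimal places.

log2(743.1/254.5) = 1.546  (gene H)
log2(1612/711.2) = 1.181  (gene G)
log2(221.1/246.5) = -0.157  (gene A)
log2(26.12/74.90) = -1.520  (gene C)
log2(33529/13307) = 1.333  (gene B)
log2(4284/27123) = -2.662  (gene F)
log2(73366/20798) = 1.819  (gene D)
The largest magnitude belongs to gene F.

2.662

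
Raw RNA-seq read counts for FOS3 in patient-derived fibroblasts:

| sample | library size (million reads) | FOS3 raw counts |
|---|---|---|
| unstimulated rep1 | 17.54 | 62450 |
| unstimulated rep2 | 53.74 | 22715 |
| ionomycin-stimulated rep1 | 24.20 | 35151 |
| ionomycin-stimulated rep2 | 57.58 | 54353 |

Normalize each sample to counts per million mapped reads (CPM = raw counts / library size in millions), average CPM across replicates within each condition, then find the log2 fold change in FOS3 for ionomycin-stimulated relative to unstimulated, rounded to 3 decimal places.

-0.733

CPM(unstimulated rep1) = 62450 / 17.54 = 3560.4333
CPM(unstimulated rep2) = 22715 / 53.74 = 422.6833
CPM(ionomycin-stimulated rep1) = 35151 / 24.20 = 1452.5207
CPM(ionomycin-stimulated rep2) = 54353 / 57.58 = 943.9562
mean CPM(unstimulated) = 1991.5583; mean CPM(ionomycin-stimulated) = 1198.2384
Fold change = 1198.2384 / 1991.5583 = 0.60166
log2(0.60166) = -0.7330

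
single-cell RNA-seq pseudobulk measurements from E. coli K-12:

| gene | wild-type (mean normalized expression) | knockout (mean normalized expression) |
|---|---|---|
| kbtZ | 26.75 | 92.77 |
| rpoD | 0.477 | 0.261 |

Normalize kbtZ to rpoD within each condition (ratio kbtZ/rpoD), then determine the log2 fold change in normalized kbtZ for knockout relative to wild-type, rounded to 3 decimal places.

kbtZ/rpoD (wild-type) = 26.75 / 0.477 = 56.08
kbtZ/rpoD (knockout) = 92.77 / 0.261 = 355.44
Fold change = 355.44 / 56.08 = 6.3381
log2(6.3381) = 2.6641

2.664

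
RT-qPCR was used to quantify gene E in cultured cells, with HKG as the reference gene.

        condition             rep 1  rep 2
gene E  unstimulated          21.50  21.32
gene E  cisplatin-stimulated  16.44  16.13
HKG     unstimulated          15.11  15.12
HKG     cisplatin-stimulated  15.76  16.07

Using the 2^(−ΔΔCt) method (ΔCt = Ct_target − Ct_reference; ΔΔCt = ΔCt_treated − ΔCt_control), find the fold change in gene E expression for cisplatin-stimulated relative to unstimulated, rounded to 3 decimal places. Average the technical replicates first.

60.758

Mean Ct: gene E unstimulated 21.410; gene E cisplatin-stimulated 16.285; HKG unstimulated 15.115; HKG cisplatin-stimulated 15.915
ΔCt(unstimulated) = 21.410 − 15.115 = 6.295
ΔCt(cisplatin-stimulated) = 16.285 − 15.915 = 0.370
ΔΔCt = 0.370 − 6.295 = -5.925
Fold change = 2^(−(-5.925)) = 2^5.925 = 60.7579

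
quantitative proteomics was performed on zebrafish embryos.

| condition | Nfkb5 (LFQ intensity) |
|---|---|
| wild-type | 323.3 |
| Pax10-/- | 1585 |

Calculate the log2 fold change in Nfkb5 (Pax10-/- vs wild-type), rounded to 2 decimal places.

2.29

Fold change = 1585 / 323.3 = 4.9026
log2(4.9026) = 2.294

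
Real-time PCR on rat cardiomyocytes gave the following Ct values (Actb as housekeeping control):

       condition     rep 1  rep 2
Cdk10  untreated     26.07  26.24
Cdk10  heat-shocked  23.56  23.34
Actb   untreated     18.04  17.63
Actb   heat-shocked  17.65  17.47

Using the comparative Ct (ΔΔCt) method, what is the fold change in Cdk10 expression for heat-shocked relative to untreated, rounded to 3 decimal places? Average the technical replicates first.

5.389

Mean Ct: Cdk10 untreated 26.155; Cdk10 heat-shocked 23.450; Actb untreated 17.835; Actb heat-shocked 17.560
ΔCt(untreated) = 26.155 − 17.835 = 8.320
ΔCt(heat-shocked) = 23.450 − 17.560 = 5.890
ΔΔCt = 5.890 − 8.320 = -2.430
Fold change = 2^(−(-2.430)) = 2^2.430 = 5.3889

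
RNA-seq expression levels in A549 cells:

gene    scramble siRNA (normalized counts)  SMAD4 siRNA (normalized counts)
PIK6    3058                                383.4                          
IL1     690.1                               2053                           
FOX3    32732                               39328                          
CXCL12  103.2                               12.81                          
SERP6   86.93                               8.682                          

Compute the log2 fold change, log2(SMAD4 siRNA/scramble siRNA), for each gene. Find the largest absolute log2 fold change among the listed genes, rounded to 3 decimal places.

3.324

log2(383.4/3058) = -2.996  (PIK6)
log2(2053/690.1) = 1.573  (IL1)
log2(39328/32732) = 0.265  (FOX3)
log2(12.81/103.2) = -3.010  (CXCL12)
log2(8.682/86.93) = -3.324  (SERP6)
The largest magnitude belongs to SERP6.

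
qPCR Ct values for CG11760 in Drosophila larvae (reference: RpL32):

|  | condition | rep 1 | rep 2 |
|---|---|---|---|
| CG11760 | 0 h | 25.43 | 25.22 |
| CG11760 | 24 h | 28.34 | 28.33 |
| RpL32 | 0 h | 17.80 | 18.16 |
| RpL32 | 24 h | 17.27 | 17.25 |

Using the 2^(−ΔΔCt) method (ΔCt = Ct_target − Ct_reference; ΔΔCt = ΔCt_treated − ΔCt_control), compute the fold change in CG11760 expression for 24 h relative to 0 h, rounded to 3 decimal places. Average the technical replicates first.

Mean Ct: CG11760 0 h 25.325; CG11760 24 h 28.335; RpL32 0 h 17.980; RpL32 24 h 17.260
ΔCt(0 h) = 25.325 − 17.980 = 7.345
ΔCt(24 h) = 28.335 − 17.260 = 11.075
ΔΔCt = 11.075 − 7.345 = 3.730
Fold change = 2^(−3.730) = 0.0754

0.075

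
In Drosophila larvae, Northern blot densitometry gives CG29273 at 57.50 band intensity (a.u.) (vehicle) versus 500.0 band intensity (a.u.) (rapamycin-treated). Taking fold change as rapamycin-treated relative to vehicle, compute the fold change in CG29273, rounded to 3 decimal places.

8.696

Fold change = 500.0 / 57.50 = 8.6957
CG29273 is upregulated.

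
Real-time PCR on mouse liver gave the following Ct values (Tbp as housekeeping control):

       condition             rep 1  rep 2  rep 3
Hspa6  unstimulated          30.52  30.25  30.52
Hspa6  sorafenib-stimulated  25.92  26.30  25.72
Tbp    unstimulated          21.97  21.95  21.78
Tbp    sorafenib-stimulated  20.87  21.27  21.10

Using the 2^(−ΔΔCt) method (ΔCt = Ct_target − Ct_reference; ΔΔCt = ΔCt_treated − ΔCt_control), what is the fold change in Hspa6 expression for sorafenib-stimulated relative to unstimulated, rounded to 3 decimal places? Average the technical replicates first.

12.381

Mean Ct: Hspa6 unstimulated 30.430; Hspa6 sorafenib-stimulated 25.980; Tbp unstimulated 21.900; Tbp sorafenib-stimulated 21.080
ΔCt(unstimulated) = 30.430 − 21.900 = 8.530
ΔCt(sorafenib-stimulated) = 25.980 − 21.080 = 4.900
ΔΔCt = 4.900 − 8.530 = -3.630
Fold change = 2^(−(-3.630)) = 2^3.630 = 12.3805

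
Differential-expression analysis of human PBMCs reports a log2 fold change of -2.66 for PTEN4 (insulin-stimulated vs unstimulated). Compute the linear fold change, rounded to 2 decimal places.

0.16

Fold change = 2^(-2.66) = 0.158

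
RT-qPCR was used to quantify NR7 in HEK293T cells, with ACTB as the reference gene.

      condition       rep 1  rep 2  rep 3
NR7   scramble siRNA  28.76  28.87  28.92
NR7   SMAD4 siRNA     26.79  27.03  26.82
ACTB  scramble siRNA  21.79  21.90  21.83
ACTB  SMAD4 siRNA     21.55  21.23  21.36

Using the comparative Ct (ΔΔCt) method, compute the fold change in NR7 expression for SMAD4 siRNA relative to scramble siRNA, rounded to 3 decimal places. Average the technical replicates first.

Mean Ct: NR7 scramble siRNA 28.850; NR7 SMAD4 siRNA 26.880; ACTB scramble siRNA 21.840; ACTB SMAD4 siRNA 21.380
ΔCt(scramble siRNA) = 28.850 − 21.840 = 7.010
ΔCt(SMAD4 siRNA) = 26.880 − 21.380 = 5.500
ΔΔCt = 5.500 − 7.010 = -1.510
Fold change = 2^(−(-1.510)) = 2^1.510 = 2.8481

2.848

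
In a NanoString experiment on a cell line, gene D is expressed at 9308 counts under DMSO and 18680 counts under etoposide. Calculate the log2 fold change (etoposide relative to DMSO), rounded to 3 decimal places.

1.005

Fold change = 18680 / 9308 = 2.0069
log2(2.0069) = 1.0050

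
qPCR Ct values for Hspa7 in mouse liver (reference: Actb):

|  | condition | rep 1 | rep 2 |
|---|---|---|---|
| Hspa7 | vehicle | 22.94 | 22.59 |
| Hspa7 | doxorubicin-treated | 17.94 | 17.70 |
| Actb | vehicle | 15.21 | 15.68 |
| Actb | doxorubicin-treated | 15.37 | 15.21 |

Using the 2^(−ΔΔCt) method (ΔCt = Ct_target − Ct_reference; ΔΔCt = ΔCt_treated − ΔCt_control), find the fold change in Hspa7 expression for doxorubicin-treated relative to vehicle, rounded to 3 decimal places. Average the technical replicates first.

27.665

Mean Ct: Hspa7 vehicle 22.765; Hspa7 doxorubicin-treated 17.820; Actb vehicle 15.445; Actb doxorubicin-treated 15.290
ΔCt(vehicle) = 22.765 − 15.445 = 7.320
ΔCt(doxorubicin-treated) = 17.820 − 15.290 = 2.530
ΔΔCt = 2.530 − 7.320 = -4.790
Fold change = 2^(−(-4.790)) = 2^4.790 = 27.6652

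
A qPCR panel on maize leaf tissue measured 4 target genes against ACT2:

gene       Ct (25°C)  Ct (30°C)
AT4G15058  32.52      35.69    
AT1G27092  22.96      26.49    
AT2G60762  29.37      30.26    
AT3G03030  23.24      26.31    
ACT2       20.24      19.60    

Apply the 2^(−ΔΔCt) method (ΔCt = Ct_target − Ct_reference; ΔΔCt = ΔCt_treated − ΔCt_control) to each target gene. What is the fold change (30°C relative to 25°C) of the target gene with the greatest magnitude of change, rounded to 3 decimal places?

0.056

AT4G15058: ΔΔCt = (35.69−19.60) − (32.52−20.24) = 16.09 − 12.28 = 3.81; fold change = 2^-3.81 = 0.071
AT1G27092: ΔΔCt = (26.49−19.60) − (22.96−20.24) = 6.89 − 2.72 = 4.17; fold change = 2^-4.17 = 0.056
AT2G60762: ΔΔCt = (30.26−19.60) − (29.37−20.24) = 10.66 − 9.13 = 1.53; fold change = 2^-1.53 = 0.346
AT3G03030: ΔΔCt = (26.31−19.60) − (23.24−20.24) = 6.71 − 3.00 = 3.71; fold change = 2^-3.71 = 0.076
AT1G27092 has the largest |ΔΔCt| = 4.17.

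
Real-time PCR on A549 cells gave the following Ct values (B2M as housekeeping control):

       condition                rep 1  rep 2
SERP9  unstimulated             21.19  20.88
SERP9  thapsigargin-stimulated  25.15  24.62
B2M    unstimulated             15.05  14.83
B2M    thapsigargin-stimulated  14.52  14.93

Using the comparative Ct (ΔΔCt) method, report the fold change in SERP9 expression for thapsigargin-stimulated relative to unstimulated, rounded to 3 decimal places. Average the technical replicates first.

0.060

Mean Ct: SERP9 unstimulated 21.035; SERP9 thapsigargin-stimulated 24.885; B2M unstimulated 14.940; B2M thapsigargin-stimulated 14.725
ΔCt(unstimulated) = 21.035 − 14.940 = 6.095
ΔCt(thapsigargin-stimulated) = 24.885 − 14.725 = 10.160
ΔΔCt = 10.160 − 6.095 = 4.065
Fold change = 2^(−4.065) = 0.0597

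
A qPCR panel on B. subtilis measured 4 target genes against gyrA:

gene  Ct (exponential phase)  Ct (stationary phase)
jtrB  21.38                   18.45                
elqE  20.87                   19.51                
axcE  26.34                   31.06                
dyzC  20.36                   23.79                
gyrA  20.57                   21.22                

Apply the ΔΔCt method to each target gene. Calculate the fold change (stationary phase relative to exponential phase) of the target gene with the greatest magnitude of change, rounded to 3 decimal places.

jtrB: ΔΔCt = (18.45−21.22) − (21.38−20.57) = -2.77 − 0.81 = -3.58; fold change = 2^3.58 = 11.959
elqE: ΔΔCt = (19.51−21.22) − (20.87−20.57) = -1.71 − 0.30 = -2.01; fold change = 2^2.01 = 4.028
axcE: ΔΔCt = (31.06−21.22) − (26.34−20.57) = 9.84 − 5.77 = 4.07; fold change = 2^-4.07 = 0.060
dyzC: ΔΔCt = (23.79−21.22) − (20.36−20.57) = 2.57 − (-0.21) = 2.78; fold change = 2^-2.78 = 0.146
axcE has the largest |ΔΔCt| = 4.07.

0.060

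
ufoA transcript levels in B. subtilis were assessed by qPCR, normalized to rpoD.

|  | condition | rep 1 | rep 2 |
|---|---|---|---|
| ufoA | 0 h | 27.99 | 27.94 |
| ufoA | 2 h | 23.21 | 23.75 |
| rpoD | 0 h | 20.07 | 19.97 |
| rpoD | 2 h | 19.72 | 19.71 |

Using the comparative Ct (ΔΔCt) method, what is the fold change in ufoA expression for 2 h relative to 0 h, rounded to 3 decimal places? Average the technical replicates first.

18.126

Mean Ct: ufoA 0 h 27.965; ufoA 2 h 23.480; rpoD 0 h 20.020; rpoD 2 h 19.715
ΔCt(0 h) = 27.965 − 20.020 = 7.945
ΔCt(2 h) = 23.480 − 19.715 = 3.765
ΔΔCt = 3.765 − 7.945 = -4.180
Fold change = 2^(−(-4.180)) = 2^4.180 = 18.1261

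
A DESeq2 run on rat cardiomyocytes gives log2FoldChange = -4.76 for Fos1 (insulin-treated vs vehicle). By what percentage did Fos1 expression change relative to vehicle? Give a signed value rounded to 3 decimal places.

Fold change = 2^(-4.76) = 0.0369
Percent change = (FC − 1) × 100% = (0.0369 − 1) × 100 = -96.309%

-96.309%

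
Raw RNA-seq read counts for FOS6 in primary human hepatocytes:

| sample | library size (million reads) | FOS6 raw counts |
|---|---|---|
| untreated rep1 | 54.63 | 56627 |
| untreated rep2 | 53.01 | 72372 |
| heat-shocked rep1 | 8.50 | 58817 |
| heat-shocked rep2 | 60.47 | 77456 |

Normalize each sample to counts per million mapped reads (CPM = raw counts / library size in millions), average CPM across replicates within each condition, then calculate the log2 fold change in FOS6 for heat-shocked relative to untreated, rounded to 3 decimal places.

1.772

CPM(untreated rep1) = 56627 / 54.63 = 1036.5550
CPM(untreated rep2) = 72372 / 53.01 = 1365.2518
CPM(heat-shocked rep1) = 58817 / 8.50 = 6919.6471
CPM(heat-shocked rep2) = 77456 / 60.47 = 1280.8996
mean CPM(untreated) = 1200.9034; mean CPM(heat-shocked) = 4100.2733
Fold change = 4100.2733 / 1200.9034 = 3.41432
log2(3.41432) = 1.7716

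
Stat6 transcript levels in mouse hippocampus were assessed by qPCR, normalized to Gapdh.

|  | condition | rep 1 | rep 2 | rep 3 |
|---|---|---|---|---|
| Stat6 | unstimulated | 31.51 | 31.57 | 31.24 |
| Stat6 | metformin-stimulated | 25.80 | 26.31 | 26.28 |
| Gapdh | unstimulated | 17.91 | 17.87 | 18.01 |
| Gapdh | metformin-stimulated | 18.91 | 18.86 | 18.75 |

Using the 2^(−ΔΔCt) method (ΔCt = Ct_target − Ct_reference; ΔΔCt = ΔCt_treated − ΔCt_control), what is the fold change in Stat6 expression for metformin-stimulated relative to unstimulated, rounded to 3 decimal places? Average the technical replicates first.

Mean Ct: Stat6 unstimulated 31.440; Stat6 metformin-stimulated 26.130; Gapdh unstimulated 17.930; Gapdh metformin-stimulated 18.840
ΔCt(unstimulated) = 31.440 − 17.930 = 13.510
ΔCt(metformin-stimulated) = 26.130 − 18.840 = 7.290
ΔΔCt = 7.290 − 13.510 = -6.220
Fold change = 2^(−(-6.220)) = 2^6.220 = 74.5429

74.543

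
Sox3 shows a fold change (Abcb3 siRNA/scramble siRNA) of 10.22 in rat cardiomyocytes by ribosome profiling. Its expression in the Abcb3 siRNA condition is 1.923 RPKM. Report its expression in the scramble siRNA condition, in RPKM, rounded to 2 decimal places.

scramble siRNA expression = 1.923 / 10.22 = 0.19

0.19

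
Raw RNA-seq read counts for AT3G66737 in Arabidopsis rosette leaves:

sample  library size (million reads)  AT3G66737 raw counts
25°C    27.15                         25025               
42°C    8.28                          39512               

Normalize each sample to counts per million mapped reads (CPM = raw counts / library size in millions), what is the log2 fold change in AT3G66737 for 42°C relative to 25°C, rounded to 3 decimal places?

2.372

CPM(25°C) = 25025 / 27.15 = 921.7311
CPM(42°C) = 39512 / 8.28 = 4771.9807
Fold change = 4771.9807 / 921.7311 = 5.17719
log2(5.17719) = 2.3722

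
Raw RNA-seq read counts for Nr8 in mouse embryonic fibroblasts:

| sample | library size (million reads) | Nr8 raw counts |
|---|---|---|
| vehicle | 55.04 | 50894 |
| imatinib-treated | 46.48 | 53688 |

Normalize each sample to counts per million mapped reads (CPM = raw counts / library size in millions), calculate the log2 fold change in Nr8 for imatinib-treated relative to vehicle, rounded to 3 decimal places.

CPM(vehicle) = 50894 / 55.04 = 924.6730
CPM(imatinib-treated) = 53688 / 46.48 = 1155.0775
Fold change = 1155.0775 / 924.6730 = 1.24917
log2(1.24917) = 0.3210

0.321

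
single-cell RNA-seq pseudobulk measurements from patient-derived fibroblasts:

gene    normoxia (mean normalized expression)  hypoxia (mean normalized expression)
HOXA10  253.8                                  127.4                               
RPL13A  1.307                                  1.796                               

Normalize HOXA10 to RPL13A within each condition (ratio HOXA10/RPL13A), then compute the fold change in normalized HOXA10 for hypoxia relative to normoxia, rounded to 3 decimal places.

HOXA10/RPL13A (normoxia) = 253.8 / 1.307 = 194.19
HOXA10/RPL13A (hypoxia) = 127.4 / 1.796 = 70.935
Fold change = 70.935 / 194.19 = 0.3653

0.365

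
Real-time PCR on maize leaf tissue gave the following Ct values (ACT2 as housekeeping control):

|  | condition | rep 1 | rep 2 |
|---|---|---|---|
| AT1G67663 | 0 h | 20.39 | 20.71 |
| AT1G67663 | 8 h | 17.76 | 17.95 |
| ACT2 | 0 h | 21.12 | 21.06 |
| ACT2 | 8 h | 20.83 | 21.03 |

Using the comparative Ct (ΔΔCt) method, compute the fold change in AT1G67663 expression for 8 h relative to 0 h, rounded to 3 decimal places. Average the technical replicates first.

5.796

Mean Ct: AT1G67663 0 h 20.550; AT1G67663 8 h 17.855; ACT2 0 h 21.090; ACT2 8 h 20.930
ΔCt(0 h) = 20.550 − 21.090 = -0.540
ΔCt(8 h) = 17.855 − 20.930 = -3.075
ΔΔCt = -3.075 − (-0.540) = -2.535
Fold change = 2^(−(-2.535)) = 2^2.535 = 5.7958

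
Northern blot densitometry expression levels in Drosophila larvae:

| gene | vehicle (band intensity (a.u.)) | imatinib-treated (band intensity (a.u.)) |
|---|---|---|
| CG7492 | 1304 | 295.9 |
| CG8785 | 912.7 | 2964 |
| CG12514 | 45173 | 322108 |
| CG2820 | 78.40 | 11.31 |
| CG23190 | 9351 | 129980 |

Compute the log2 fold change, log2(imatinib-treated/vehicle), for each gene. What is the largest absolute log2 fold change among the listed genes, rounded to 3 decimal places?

3.797

log2(295.9/1304) = -2.140  (CG7492)
log2(2964/912.7) = 1.699  (CG8785)
log2(322108/45173) = 2.834  (CG12514)
log2(11.31/78.40) = -2.793  (CG2820)
log2(129980/9351) = 3.797  (CG23190)
The largest magnitude belongs to CG23190.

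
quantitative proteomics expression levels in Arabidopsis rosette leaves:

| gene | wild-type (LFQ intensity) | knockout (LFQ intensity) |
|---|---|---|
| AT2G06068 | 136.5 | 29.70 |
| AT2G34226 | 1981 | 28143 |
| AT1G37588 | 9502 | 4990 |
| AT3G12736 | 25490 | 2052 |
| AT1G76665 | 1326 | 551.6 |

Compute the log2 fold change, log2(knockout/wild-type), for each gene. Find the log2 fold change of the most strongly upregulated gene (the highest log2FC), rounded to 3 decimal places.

3.828

log2(29.70/136.5) = -2.200  (AT2G06068)
log2(28143/1981) = 3.828  (AT2G34226)
log2(4990/9502) = -0.929  (AT1G37588)
log2(2052/25490) = -3.635  (AT3G12736)
log2(551.6/1326) = -1.265  (AT1G76665)
AT2G34226 is most strongly upregulated.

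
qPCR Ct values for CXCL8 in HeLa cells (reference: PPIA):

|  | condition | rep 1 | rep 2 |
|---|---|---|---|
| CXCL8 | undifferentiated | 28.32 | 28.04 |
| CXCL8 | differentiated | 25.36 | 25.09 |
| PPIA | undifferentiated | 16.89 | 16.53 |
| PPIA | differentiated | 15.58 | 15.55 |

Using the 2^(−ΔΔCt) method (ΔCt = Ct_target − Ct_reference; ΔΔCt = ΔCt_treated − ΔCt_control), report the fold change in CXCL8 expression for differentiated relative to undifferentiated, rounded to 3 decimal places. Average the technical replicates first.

Mean Ct: CXCL8 undifferentiated 28.180; CXCL8 differentiated 25.225; PPIA undifferentiated 16.710; PPIA differentiated 15.565
ΔCt(undifferentiated) = 28.180 − 16.710 = 11.470
ΔCt(differentiated) = 25.225 − 15.565 = 9.660
ΔΔCt = 9.660 − 11.470 = -1.810
Fold change = 2^(−(-1.810)) = 2^1.810 = 3.5064

3.506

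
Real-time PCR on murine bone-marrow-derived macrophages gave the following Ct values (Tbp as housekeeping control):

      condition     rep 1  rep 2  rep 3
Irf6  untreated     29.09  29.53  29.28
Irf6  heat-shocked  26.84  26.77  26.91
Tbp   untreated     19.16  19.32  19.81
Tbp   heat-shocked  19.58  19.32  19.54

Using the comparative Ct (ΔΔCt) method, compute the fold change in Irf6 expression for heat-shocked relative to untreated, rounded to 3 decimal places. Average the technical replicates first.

Mean Ct: Irf6 untreated 29.300; Irf6 heat-shocked 26.840; Tbp untreated 19.430; Tbp heat-shocked 19.480
ΔCt(untreated) = 29.300 − 19.430 = 9.870
ΔCt(heat-shocked) = 26.840 − 19.480 = 7.360
ΔΔCt = 7.360 − 9.870 = -2.510
Fold change = 2^(−(-2.510)) = 2^2.510 = 5.6962

5.696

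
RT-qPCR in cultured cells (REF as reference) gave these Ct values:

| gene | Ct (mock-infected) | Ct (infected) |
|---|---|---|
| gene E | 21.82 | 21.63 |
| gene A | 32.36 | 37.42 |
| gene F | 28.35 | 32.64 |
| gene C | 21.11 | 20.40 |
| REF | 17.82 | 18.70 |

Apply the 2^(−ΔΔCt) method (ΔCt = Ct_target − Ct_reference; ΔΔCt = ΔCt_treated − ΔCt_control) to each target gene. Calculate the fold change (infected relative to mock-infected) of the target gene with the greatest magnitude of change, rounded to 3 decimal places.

gene E: ΔΔCt = (21.63−18.70) − (21.82−17.82) = 2.93 − 4.00 = -1.07; fold change = 2^1.07 = 2.099
gene A: ΔΔCt = (37.42−18.70) − (32.36−17.82) = 18.72 − 14.54 = 4.18; fold change = 2^-4.18 = 0.055
gene F: ΔΔCt = (32.64−18.70) − (28.35−17.82) = 13.94 − 10.53 = 3.41; fold change = 2^-3.41 = 0.094
gene C: ΔΔCt = (20.40−18.70) − (21.11−17.82) = 1.70 − 3.29 = -1.59; fold change = 2^1.59 = 3.010
gene A has the largest |ΔΔCt| = 4.18.

0.055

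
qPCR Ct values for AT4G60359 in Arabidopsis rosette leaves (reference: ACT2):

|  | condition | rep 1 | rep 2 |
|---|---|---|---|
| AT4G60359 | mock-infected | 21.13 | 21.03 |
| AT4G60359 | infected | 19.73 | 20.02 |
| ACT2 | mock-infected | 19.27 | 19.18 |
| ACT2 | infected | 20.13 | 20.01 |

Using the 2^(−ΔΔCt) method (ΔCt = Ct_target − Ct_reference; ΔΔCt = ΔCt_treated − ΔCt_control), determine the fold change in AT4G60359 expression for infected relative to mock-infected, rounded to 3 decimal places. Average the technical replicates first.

4.141

Mean Ct: AT4G60359 mock-infected 21.080; AT4G60359 infected 19.875; ACT2 mock-infected 19.225; ACT2 infected 20.070
ΔCt(mock-infected) = 21.080 − 19.225 = 1.855
ΔCt(infected) = 19.875 − 20.070 = -0.195
ΔΔCt = -0.195 − 1.855 = -2.050
Fold change = 2^(−(-2.050)) = 2^2.050 = 4.1411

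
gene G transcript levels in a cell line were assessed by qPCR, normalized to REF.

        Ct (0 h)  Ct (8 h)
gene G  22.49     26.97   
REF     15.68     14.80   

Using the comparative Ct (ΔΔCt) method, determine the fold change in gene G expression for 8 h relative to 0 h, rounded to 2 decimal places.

ΔCt(0 h) = 22.490 − 15.680 = 6.810
ΔCt(8 h) = 26.970 − 14.800 = 12.170
ΔΔCt = 12.170 − 6.810 = 5.360
Fold change = 2^(−5.360) = 0.024

0.02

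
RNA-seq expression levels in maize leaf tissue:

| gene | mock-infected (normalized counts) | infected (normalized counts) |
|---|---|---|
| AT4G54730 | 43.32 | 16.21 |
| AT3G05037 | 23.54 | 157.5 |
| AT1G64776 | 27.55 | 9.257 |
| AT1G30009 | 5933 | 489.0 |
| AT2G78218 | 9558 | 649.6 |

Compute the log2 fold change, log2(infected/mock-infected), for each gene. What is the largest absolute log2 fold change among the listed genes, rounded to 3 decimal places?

3.879

log2(16.21/43.32) = -1.418  (AT4G54730)
log2(157.5/23.54) = 2.742  (AT3G05037)
log2(9.257/27.55) = -1.573  (AT1G64776)
log2(489.0/5933) = -3.601  (AT1G30009)
log2(649.6/9558) = -3.879  (AT2G78218)
The largest magnitude belongs to AT2G78218.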